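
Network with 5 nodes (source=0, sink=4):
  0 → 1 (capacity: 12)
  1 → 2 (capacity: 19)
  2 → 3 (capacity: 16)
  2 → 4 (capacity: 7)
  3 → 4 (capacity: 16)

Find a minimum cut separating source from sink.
Min cut value = 12, edges: (0,1)

Min cut value: 12
Partition: S = [0], T = [1, 2, 3, 4]
Cut edges: (0,1)

By max-flow min-cut theorem, max flow = min cut = 12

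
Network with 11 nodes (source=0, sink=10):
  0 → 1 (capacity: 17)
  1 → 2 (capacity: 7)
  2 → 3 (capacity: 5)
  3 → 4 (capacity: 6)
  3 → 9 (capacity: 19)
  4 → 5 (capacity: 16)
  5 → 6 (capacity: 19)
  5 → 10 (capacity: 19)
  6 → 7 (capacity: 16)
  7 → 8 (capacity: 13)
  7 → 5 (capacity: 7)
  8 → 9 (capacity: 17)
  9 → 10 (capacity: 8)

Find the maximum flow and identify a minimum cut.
Max flow = 5, Min cut edges: (2,3)

Maximum flow: 5
Minimum cut: (2,3)
Partition: S = [0, 1, 2], T = [3, 4, 5, 6, 7, 8, 9, 10]

Max-flow min-cut theorem verified: both equal 5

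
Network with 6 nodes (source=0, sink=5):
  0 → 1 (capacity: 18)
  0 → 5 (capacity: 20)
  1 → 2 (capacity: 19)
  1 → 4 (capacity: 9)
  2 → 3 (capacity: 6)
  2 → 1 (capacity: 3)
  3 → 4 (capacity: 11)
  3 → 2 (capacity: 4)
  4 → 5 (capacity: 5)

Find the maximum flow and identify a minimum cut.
Max flow = 25, Min cut edges: (0,5), (4,5)

Maximum flow: 25
Minimum cut: (0,5), (4,5)
Partition: S = [0, 1, 2, 3, 4], T = [5]

Max-flow min-cut theorem verified: both equal 25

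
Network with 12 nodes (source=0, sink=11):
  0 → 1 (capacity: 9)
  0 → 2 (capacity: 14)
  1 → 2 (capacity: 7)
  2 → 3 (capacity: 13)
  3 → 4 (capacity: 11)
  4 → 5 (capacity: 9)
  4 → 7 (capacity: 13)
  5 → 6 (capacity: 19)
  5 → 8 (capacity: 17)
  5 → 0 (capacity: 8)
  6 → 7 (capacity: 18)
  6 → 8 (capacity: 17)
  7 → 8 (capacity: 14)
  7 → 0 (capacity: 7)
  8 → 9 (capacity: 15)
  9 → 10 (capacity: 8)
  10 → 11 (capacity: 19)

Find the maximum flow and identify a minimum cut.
Max flow = 8, Min cut edges: (9,10)

Maximum flow: 8
Minimum cut: (9,10)
Partition: S = [0, 1, 2, 3, 4, 5, 6, 7, 8, 9], T = [10, 11]

Max-flow min-cut theorem verified: both equal 8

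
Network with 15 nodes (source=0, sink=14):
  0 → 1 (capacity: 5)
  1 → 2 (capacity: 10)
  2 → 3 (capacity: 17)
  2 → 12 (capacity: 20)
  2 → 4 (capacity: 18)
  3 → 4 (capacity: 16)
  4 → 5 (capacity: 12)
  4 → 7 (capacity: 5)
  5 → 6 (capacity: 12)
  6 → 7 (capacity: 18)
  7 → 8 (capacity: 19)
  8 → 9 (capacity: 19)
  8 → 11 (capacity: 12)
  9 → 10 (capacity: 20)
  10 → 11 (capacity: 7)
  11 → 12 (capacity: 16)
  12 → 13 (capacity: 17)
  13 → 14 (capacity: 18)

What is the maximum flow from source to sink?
Maximum flow = 5

Max flow: 5

Flow assignment:
  0 → 1: 5/5
  1 → 2: 5/10
  2 → 12: 5/20
  12 → 13: 5/17
  13 → 14: 5/18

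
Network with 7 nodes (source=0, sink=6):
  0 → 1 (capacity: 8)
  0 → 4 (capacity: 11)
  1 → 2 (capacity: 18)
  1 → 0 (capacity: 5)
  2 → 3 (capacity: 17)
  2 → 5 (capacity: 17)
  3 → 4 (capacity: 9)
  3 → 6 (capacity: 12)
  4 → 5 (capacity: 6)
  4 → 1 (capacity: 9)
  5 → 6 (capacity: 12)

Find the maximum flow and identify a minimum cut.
Max flow = 19, Min cut edges: (0,1), (0,4)

Maximum flow: 19
Minimum cut: (0,1), (0,4)
Partition: S = [0], T = [1, 2, 3, 4, 5, 6]

Max-flow min-cut theorem verified: both equal 19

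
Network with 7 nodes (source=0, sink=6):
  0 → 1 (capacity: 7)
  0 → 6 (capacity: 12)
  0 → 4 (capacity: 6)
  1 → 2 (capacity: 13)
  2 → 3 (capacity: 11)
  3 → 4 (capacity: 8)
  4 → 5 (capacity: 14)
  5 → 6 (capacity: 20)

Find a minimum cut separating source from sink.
Min cut value = 25, edges: (0,1), (0,6), (0,4)

Min cut value: 25
Partition: S = [0], T = [1, 2, 3, 4, 5, 6]
Cut edges: (0,1), (0,6), (0,4)

By max-flow min-cut theorem, max flow = min cut = 25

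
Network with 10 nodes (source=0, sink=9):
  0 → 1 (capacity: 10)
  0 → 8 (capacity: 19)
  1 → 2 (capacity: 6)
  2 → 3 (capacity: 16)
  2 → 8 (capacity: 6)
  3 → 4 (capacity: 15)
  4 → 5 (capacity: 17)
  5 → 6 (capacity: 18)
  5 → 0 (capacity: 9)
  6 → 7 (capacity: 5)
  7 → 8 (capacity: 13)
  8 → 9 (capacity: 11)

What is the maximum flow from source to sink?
Maximum flow = 11

Max flow: 11

Flow assignment:
  0 → 1: 6/10
  0 → 8: 5/19
  1 → 2: 6/6
  2 → 8: 6/6
  8 → 9: 11/11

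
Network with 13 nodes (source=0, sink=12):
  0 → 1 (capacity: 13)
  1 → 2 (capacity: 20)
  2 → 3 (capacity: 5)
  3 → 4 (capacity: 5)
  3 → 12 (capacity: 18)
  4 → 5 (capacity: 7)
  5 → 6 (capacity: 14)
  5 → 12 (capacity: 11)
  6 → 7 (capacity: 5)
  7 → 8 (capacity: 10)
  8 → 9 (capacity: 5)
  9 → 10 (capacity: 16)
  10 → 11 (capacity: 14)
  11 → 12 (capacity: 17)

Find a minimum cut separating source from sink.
Min cut value = 5, edges: (2,3)

Min cut value: 5
Partition: S = [0, 1, 2], T = [3, 4, 5, 6, 7, 8, 9, 10, 11, 12]
Cut edges: (2,3)

By max-flow min-cut theorem, max flow = min cut = 5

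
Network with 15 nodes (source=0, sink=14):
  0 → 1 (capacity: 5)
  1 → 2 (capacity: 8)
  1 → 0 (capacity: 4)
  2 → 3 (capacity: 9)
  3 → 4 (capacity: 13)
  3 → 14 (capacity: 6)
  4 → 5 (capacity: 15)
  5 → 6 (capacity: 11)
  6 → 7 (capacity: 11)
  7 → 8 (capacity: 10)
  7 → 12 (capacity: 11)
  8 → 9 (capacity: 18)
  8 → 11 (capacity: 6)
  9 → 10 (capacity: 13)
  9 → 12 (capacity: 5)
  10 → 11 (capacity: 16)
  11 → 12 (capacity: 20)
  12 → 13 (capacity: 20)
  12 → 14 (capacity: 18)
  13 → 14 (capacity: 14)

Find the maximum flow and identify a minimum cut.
Max flow = 5, Min cut edges: (0,1)

Maximum flow: 5
Minimum cut: (0,1)
Partition: S = [0], T = [1, 2, 3, 4, 5, 6, 7, 8, 9, 10, 11, 12, 13, 14]

Max-flow min-cut theorem verified: both equal 5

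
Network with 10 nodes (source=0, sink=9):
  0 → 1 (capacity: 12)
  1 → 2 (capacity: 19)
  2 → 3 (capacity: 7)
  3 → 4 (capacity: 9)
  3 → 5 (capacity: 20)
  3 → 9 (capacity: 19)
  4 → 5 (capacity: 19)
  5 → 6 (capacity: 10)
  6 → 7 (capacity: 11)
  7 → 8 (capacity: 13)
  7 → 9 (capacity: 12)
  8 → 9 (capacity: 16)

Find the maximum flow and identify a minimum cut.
Max flow = 7, Min cut edges: (2,3)

Maximum flow: 7
Minimum cut: (2,3)
Partition: S = [0, 1, 2], T = [3, 4, 5, 6, 7, 8, 9]

Max-flow min-cut theorem verified: both equal 7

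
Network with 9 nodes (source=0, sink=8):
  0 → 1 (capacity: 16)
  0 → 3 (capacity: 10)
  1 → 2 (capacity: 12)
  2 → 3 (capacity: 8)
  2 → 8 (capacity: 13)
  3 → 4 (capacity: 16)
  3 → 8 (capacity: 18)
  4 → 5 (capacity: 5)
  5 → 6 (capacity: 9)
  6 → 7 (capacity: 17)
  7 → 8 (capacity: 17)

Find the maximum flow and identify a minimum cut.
Max flow = 22, Min cut edges: (0,3), (1,2)

Maximum flow: 22
Minimum cut: (0,3), (1,2)
Partition: S = [0, 1], T = [2, 3, 4, 5, 6, 7, 8]

Max-flow min-cut theorem verified: both equal 22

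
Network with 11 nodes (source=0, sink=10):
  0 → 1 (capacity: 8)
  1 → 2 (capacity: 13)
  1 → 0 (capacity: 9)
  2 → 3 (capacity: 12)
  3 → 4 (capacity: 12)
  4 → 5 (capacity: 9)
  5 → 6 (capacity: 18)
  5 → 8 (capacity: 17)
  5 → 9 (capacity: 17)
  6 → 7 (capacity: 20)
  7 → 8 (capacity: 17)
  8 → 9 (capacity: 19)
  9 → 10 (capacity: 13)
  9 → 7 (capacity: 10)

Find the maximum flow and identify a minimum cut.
Max flow = 8, Min cut edges: (0,1)

Maximum flow: 8
Minimum cut: (0,1)
Partition: S = [0], T = [1, 2, 3, 4, 5, 6, 7, 8, 9, 10]

Max-flow min-cut theorem verified: both equal 8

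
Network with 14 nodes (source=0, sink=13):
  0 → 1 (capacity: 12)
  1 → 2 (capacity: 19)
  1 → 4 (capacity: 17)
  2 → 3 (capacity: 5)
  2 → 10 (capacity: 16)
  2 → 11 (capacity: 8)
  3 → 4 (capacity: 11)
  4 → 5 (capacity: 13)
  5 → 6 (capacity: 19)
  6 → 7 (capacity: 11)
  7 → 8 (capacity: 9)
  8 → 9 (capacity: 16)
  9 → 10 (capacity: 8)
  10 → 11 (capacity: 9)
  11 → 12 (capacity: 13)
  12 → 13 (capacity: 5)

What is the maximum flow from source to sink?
Maximum flow = 5

Max flow: 5

Flow assignment:
  0 → 1: 5/12
  1 → 2: 5/19
  2 → 10: 4/16
  2 → 11: 1/8
  10 → 11: 4/9
  11 → 12: 5/13
  12 → 13: 5/5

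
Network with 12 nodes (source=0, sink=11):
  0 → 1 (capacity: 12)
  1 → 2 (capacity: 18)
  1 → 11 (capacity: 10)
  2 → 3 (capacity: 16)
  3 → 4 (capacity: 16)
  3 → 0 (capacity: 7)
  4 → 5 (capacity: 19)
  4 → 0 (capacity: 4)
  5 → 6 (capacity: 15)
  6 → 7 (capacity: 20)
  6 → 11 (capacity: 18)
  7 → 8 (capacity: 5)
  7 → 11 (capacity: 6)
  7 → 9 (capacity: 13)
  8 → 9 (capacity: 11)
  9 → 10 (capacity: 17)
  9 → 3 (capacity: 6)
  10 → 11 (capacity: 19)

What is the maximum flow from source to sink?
Maximum flow = 12

Max flow: 12

Flow assignment:
  0 → 1: 12/12
  1 → 2: 2/18
  1 → 11: 10/10
  2 → 3: 2/16
  3 → 4: 2/16
  4 → 5: 2/19
  5 → 6: 2/15
  6 → 11: 2/18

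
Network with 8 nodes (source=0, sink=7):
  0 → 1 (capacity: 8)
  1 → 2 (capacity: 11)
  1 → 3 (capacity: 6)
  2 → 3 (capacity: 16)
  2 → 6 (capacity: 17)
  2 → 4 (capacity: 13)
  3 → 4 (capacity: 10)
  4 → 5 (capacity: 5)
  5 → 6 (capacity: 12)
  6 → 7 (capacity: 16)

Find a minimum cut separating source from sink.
Min cut value = 8, edges: (0,1)

Min cut value: 8
Partition: S = [0], T = [1, 2, 3, 4, 5, 6, 7]
Cut edges: (0,1)

By max-flow min-cut theorem, max flow = min cut = 8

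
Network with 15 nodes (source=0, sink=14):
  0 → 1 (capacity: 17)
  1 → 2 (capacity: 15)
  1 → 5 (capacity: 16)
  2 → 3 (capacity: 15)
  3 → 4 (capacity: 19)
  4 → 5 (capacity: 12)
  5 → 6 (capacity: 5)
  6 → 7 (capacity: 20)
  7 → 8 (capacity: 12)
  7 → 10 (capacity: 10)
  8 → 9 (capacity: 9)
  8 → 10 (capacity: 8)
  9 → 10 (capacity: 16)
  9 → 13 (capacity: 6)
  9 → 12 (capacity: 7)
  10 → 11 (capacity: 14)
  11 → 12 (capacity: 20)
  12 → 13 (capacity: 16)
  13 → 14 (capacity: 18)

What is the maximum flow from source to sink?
Maximum flow = 5

Max flow: 5

Flow assignment:
  0 → 1: 5/17
  1 → 2: 1/15
  1 → 5: 4/16
  2 → 3: 1/15
  3 → 4: 1/19
  4 → 5: 1/12
  5 → 6: 5/5
  6 → 7: 5/20
  7 → 8: 5/12
  8 → 9: 5/9
  9 → 13: 5/6
  13 → 14: 5/18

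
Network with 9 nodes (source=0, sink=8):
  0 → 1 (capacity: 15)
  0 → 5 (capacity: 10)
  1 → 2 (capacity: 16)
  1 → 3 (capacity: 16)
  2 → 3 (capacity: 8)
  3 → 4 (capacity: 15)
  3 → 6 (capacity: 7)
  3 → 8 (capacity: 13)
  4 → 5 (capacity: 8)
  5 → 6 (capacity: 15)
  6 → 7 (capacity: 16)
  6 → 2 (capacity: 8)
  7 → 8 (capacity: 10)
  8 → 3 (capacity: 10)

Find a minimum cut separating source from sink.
Min cut value = 23, edges: (3,8), (7,8)

Min cut value: 23
Partition: S = [0, 1, 2, 3, 4, 5, 6, 7], T = [8]
Cut edges: (3,8), (7,8)

By max-flow min-cut theorem, max flow = min cut = 23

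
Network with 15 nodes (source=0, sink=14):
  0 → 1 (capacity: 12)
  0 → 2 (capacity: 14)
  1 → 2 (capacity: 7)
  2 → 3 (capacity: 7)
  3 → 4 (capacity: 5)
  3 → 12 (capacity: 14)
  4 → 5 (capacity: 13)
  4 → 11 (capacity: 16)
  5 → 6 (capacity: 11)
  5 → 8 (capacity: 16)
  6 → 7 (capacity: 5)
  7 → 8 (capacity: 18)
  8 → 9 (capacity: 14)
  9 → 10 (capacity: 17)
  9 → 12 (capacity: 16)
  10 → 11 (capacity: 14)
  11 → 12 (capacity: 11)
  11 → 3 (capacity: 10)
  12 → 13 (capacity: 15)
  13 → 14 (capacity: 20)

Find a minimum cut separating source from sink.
Min cut value = 7, edges: (2,3)

Min cut value: 7
Partition: S = [0, 1, 2], T = [3, 4, 5, 6, 7, 8, 9, 10, 11, 12, 13, 14]
Cut edges: (2,3)

By max-flow min-cut theorem, max flow = min cut = 7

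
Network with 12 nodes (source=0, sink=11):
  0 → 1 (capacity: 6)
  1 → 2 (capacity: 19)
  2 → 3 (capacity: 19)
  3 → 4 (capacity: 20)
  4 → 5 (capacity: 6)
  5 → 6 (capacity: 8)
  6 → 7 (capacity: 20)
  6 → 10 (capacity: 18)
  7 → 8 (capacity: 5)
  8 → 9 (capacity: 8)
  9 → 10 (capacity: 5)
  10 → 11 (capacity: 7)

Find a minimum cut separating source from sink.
Min cut value = 6, edges: (4,5)

Min cut value: 6
Partition: S = [0, 1, 2, 3, 4], T = [5, 6, 7, 8, 9, 10, 11]
Cut edges: (4,5)

By max-flow min-cut theorem, max flow = min cut = 6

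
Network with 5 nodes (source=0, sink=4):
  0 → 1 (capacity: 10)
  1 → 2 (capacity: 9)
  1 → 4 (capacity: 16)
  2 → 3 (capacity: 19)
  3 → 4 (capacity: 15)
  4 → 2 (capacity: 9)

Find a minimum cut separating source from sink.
Min cut value = 10, edges: (0,1)

Min cut value: 10
Partition: S = [0], T = [1, 2, 3, 4]
Cut edges: (0,1)

By max-flow min-cut theorem, max flow = min cut = 10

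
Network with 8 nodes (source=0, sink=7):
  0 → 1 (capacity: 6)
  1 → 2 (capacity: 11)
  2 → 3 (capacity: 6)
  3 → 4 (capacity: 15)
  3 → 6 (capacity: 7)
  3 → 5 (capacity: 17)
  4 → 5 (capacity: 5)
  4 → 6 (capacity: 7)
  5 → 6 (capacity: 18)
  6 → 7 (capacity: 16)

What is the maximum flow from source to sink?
Maximum flow = 6

Max flow: 6

Flow assignment:
  0 → 1: 6/6
  1 → 2: 6/11
  2 → 3: 6/6
  3 → 6: 6/7
  6 → 7: 6/16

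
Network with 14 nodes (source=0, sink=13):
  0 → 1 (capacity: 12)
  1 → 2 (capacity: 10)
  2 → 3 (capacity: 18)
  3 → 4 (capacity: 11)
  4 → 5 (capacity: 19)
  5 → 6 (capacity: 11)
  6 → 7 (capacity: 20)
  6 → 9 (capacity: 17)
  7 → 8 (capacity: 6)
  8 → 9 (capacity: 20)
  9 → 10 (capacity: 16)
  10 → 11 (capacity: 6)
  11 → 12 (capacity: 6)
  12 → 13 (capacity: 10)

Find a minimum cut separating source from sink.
Min cut value = 6, edges: (11,12)

Min cut value: 6
Partition: S = [0, 1, 2, 3, 4, 5, 6, 7, 8, 9, 10, 11], T = [12, 13]
Cut edges: (11,12)

By max-flow min-cut theorem, max flow = min cut = 6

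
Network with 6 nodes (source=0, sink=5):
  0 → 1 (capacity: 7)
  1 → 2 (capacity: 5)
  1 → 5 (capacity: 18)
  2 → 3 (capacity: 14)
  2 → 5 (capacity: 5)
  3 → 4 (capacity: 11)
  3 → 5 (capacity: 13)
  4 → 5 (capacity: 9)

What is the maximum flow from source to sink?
Maximum flow = 7

Max flow: 7

Flow assignment:
  0 → 1: 7/7
  1 → 5: 7/18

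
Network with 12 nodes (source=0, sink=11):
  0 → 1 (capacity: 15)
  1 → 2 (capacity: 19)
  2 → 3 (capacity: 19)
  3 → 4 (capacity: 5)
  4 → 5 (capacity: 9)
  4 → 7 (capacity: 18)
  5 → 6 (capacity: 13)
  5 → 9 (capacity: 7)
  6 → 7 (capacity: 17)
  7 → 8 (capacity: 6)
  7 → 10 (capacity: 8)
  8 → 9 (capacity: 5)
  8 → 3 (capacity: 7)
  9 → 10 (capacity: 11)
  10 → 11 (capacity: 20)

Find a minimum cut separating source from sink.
Min cut value = 5, edges: (3,4)

Min cut value: 5
Partition: S = [0, 1, 2, 3], T = [4, 5, 6, 7, 8, 9, 10, 11]
Cut edges: (3,4)

By max-flow min-cut theorem, max flow = min cut = 5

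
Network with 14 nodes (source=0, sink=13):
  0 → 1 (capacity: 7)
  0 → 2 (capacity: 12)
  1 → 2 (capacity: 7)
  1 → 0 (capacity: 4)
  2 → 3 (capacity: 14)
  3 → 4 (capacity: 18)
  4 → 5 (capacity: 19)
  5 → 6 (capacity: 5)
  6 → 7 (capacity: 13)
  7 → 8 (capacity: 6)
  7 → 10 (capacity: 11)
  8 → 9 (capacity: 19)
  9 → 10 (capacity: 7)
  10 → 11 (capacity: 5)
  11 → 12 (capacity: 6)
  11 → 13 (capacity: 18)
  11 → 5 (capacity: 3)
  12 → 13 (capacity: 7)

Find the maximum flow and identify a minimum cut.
Max flow = 5, Min cut edges: (10,11)

Maximum flow: 5
Minimum cut: (10,11)
Partition: S = [0, 1, 2, 3, 4, 5, 6, 7, 8, 9, 10], T = [11, 12, 13]

Max-flow min-cut theorem verified: both equal 5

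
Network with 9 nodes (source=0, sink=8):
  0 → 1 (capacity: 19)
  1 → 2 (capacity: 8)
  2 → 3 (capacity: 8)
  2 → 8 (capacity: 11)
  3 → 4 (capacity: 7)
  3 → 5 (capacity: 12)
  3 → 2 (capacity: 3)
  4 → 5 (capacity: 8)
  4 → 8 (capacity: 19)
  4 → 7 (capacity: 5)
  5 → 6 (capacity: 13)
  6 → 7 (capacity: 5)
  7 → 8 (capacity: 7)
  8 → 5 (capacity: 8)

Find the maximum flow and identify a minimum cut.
Max flow = 8, Min cut edges: (1,2)

Maximum flow: 8
Minimum cut: (1,2)
Partition: S = [0, 1], T = [2, 3, 4, 5, 6, 7, 8]

Max-flow min-cut theorem verified: both equal 8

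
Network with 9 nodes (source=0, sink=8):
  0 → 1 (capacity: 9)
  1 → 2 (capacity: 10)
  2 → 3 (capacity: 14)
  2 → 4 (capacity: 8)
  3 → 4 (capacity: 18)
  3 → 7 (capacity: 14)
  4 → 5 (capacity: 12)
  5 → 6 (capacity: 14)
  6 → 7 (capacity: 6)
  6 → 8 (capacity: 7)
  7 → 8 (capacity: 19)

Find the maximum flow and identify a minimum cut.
Max flow = 9, Min cut edges: (0,1)

Maximum flow: 9
Minimum cut: (0,1)
Partition: S = [0], T = [1, 2, 3, 4, 5, 6, 7, 8]

Max-flow min-cut theorem verified: both equal 9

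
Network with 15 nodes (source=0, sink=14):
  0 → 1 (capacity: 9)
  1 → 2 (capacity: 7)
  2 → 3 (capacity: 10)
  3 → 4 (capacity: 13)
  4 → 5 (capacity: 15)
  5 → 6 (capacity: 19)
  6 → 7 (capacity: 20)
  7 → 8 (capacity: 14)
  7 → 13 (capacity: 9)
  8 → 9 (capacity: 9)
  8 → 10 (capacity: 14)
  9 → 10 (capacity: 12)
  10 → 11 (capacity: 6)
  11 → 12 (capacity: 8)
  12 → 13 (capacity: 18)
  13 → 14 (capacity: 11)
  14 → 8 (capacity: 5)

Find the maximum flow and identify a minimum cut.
Max flow = 7, Min cut edges: (1,2)

Maximum flow: 7
Minimum cut: (1,2)
Partition: S = [0, 1], T = [2, 3, 4, 5, 6, 7, 8, 9, 10, 11, 12, 13, 14]

Max-flow min-cut theorem verified: both equal 7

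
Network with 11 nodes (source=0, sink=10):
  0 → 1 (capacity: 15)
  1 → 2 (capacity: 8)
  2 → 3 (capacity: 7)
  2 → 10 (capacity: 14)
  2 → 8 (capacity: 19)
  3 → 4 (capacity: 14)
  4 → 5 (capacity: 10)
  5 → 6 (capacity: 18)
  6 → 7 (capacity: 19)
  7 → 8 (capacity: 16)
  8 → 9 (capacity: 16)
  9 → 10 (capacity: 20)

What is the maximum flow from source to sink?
Maximum flow = 8

Max flow: 8

Flow assignment:
  0 → 1: 8/15
  1 → 2: 8/8
  2 → 10: 8/14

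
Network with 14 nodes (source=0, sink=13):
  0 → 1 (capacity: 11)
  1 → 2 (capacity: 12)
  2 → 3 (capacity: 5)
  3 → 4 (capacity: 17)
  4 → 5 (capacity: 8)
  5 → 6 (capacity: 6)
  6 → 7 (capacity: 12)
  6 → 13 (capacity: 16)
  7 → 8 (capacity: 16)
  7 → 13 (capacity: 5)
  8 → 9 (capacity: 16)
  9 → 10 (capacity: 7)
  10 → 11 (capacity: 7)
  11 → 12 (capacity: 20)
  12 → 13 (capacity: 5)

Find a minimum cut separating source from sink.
Min cut value = 5, edges: (2,3)

Min cut value: 5
Partition: S = [0, 1, 2], T = [3, 4, 5, 6, 7, 8, 9, 10, 11, 12, 13]
Cut edges: (2,3)

By max-flow min-cut theorem, max flow = min cut = 5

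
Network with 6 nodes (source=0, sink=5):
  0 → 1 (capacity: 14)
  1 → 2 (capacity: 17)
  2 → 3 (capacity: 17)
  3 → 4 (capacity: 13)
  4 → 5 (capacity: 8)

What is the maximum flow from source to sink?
Maximum flow = 8

Max flow: 8

Flow assignment:
  0 → 1: 8/14
  1 → 2: 8/17
  2 → 3: 8/17
  3 → 4: 8/13
  4 → 5: 8/8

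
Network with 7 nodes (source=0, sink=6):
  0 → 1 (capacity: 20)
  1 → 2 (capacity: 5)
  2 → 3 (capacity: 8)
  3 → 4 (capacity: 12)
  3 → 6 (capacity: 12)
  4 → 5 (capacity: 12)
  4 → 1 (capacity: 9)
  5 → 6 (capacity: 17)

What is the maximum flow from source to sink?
Maximum flow = 5

Max flow: 5

Flow assignment:
  0 → 1: 5/20
  1 → 2: 5/5
  2 → 3: 5/8
  3 → 6: 5/12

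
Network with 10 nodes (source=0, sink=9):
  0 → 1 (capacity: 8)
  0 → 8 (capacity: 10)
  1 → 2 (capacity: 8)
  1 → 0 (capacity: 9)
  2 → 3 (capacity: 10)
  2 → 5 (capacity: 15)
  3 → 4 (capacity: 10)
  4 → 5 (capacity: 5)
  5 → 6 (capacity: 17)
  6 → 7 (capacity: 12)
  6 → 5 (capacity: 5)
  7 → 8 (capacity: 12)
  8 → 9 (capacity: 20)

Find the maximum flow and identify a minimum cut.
Max flow = 18, Min cut edges: (0,8), (1,2)

Maximum flow: 18
Minimum cut: (0,8), (1,2)
Partition: S = [0, 1], T = [2, 3, 4, 5, 6, 7, 8, 9]

Max-flow min-cut theorem verified: both equal 18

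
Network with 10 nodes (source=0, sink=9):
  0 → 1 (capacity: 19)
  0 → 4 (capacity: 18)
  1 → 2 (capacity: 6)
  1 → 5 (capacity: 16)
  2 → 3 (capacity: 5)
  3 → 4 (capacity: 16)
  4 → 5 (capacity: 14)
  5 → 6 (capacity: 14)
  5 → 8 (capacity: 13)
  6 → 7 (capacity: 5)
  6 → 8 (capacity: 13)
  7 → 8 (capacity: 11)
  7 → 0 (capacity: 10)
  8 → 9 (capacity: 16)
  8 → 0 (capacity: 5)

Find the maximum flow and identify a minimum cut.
Max flow = 16, Min cut edges: (8,9)

Maximum flow: 16
Minimum cut: (8,9)
Partition: S = [0, 1, 2, 3, 4, 5, 6, 7, 8], T = [9]

Max-flow min-cut theorem verified: both equal 16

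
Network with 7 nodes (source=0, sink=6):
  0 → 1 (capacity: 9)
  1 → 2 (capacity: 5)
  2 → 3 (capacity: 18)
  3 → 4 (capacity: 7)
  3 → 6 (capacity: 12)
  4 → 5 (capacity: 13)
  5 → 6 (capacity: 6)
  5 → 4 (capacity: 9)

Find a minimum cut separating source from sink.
Min cut value = 5, edges: (1,2)

Min cut value: 5
Partition: S = [0, 1], T = [2, 3, 4, 5, 6]
Cut edges: (1,2)

By max-flow min-cut theorem, max flow = min cut = 5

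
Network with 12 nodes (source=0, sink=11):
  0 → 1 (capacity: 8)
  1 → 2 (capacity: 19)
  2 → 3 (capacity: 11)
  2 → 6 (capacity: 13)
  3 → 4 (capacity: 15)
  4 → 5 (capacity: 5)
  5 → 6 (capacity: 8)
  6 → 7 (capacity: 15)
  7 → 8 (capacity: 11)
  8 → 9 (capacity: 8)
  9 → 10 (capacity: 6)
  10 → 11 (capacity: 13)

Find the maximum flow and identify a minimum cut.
Max flow = 6, Min cut edges: (9,10)

Maximum flow: 6
Minimum cut: (9,10)
Partition: S = [0, 1, 2, 3, 4, 5, 6, 7, 8, 9], T = [10, 11]

Max-flow min-cut theorem verified: both equal 6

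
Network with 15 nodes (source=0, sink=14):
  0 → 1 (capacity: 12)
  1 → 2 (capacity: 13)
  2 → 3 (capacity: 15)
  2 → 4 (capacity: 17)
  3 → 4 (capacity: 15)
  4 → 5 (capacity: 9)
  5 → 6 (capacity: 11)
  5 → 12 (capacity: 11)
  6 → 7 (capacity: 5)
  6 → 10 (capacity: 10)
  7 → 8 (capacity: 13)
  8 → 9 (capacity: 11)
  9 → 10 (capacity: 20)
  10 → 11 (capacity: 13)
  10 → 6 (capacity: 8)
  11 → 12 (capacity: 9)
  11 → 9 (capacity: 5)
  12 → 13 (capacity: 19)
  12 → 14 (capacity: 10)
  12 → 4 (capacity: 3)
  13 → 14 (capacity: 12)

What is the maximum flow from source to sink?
Maximum flow = 9

Max flow: 9

Flow assignment:
  0 → 1: 9/12
  1 → 2: 9/13
  2 → 4: 9/17
  4 → 5: 9/9
  5 → 12: 9/11
  12 → 14: 9/10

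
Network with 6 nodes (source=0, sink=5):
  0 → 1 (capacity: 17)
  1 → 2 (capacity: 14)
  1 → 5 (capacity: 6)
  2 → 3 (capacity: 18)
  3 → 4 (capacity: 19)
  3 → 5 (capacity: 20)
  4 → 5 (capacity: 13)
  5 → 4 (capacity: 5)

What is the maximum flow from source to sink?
Maximum flow = 17

Max flow: 17

Flow assignment:
  0 → 1: 17/17
  1 → 2: 11/14
  1 → 5: 6/6
  2 → 3: 11/18
  3 → 5: 11/20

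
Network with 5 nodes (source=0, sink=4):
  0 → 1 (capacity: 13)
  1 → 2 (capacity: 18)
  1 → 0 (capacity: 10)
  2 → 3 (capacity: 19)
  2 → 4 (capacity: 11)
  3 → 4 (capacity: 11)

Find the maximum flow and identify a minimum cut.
Max flow = 13, Min cut edges: (0,1)

Maximum flow: 13
Minimum cut: (0,1)
Partition: S = [0], T = [1, 2, 3, 4]

Max-flow min-cut theorem verified: both equal 13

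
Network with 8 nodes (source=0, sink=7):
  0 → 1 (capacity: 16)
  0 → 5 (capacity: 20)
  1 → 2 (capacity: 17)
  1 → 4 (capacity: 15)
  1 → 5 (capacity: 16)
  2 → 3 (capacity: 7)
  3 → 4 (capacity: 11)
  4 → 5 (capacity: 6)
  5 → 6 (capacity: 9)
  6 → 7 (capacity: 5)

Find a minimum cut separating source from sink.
Min cut value = 5, edges: (6,7)

Min cut value: 5
Partition: S = [0, 1, 2, 3, 4, 5, 6], T = [7]
Cut edges: (6,7)

By max-flow min-cut theorem, max flow = min cut = 5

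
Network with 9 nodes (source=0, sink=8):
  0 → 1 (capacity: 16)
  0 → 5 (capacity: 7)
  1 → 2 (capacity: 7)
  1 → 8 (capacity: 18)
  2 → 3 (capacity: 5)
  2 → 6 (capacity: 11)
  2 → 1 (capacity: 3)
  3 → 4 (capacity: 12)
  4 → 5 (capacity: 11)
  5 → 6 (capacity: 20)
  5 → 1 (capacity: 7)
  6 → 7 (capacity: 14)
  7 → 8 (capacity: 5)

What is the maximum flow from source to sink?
Maximum flow = 23

Max flow: 23

Flow assignment:
  0 → 1: 16/16
  0 → 5: 7/7
  1 → 2: 5/7
  1 → 8: 18/18
  2 → 6: 5/11
  5 → 1: 7/7
  6 → 7: 5/14
  7 → 8: 5/5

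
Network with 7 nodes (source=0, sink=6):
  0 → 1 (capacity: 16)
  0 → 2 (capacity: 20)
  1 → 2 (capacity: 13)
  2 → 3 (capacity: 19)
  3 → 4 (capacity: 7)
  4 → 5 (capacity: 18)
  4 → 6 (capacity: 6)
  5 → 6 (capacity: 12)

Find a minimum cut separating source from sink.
Min cut value = 7, edges: (3,4)

Min cut value: 7
Partition: S = [0, 1, 2, 3], T = [4, 5, 6]
Cut edges: (3,4)

By max-flow min-cut theorem, max flow = min cut = 7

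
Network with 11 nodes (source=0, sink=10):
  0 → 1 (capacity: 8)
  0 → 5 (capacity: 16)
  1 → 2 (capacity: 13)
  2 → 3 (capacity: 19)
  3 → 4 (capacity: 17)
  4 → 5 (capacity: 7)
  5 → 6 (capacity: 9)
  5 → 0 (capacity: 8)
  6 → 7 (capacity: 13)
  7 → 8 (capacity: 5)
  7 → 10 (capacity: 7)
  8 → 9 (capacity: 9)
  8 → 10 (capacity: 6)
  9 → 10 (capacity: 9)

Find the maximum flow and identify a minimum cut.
Max flow = 9, Min cut edges: (5,6)

Maximum flow: 9
Minimum cut: (5,6)
Partition: S = [0, 1, 2, 3, 4, 5], T = [6, 7, 8, 9, 10]

Max-flow min-cut theorem verified: both equal 9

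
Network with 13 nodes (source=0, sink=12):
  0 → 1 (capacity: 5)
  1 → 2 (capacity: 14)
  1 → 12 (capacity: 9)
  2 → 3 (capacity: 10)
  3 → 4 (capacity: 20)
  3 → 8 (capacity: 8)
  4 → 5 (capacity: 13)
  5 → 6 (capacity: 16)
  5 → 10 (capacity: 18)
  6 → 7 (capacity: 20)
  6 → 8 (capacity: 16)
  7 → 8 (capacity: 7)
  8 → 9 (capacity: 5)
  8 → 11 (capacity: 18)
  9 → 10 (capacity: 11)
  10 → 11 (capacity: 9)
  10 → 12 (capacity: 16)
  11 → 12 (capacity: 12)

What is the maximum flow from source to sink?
Maximum flow = 5

Max flow: 5

Flow assignment:
  0 → 1: 5/5
  1 → 12: 5/9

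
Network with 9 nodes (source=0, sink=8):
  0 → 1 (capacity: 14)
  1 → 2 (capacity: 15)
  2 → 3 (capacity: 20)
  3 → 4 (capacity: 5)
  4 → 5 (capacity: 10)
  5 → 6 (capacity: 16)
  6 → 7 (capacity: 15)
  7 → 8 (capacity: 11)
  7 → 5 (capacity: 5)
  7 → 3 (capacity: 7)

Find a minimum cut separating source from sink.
Min cut value = 5, edges: (3,4)

Min cut value: 5
Partition: S = [0, 1, 2, 3], T = [4, 5, 6, 7, 8]
Cut edges: (3,4)

By max-flow min-cut theorem, max flow = min cut = 5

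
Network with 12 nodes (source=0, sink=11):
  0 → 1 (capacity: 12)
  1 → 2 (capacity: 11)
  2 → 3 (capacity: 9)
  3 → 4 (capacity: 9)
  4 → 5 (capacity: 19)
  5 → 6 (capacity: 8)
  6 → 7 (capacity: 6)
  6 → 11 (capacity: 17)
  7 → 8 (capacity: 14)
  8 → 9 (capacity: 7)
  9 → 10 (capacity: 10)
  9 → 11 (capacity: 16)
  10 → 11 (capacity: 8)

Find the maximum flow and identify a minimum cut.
Max flow = 8, Min cut edges: (5,6)

Maximum flow: 8
Minimum cut: (5,6)
Partition: S = [0, 1, 2, 3, 4, 5], T = [6, 7, 8, 9, 10, 11]

Max-flow min-cut theorem verified: both equal 8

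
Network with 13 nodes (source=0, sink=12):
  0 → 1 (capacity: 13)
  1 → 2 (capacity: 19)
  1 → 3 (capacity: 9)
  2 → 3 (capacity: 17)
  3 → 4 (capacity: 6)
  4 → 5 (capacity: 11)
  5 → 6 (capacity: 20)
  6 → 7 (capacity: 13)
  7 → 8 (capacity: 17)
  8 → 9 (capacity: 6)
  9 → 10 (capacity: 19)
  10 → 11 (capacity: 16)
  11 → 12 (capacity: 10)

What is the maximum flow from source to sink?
Maximum flow = 6

Max flow: 6

Flow assignment:
  0 → 1: 6/13
  1 → 3: 6/9
  3 → 4: 6/6
  4 → 5: 6/11
  5 → 6: 6/20
  6 → 7: 6/13
  7 → 8: 6/17
  8 → 9: 6/6
  9 → 10: 6/19
  10 → 11: 6/16
  11 → 12: 6/10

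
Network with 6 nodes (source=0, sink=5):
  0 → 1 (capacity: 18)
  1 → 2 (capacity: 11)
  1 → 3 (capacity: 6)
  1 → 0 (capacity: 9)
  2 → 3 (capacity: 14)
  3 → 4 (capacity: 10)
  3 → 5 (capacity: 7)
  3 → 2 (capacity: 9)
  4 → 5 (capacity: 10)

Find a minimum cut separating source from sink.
Min cut value = 17, edges: (3,5), (4,5)

Min cut value: 17
Partition: S = [0, 1, 2, 3, 4], T = [5]
Cut edges: (3,5), (4,5)

By max-flow min-cut theorem, max flow = min cut = 17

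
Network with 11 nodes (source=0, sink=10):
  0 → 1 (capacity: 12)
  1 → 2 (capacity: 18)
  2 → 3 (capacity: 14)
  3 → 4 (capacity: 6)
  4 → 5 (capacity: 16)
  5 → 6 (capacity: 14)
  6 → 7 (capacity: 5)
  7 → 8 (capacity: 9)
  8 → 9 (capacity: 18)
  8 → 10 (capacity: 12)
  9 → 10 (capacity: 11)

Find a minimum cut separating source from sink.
Min cut value = 5, edges: (6,7)

Min cut value: 5
Partition: S = [0, 1, 2, 3, 4, 5, 6], T = [7, 8, 9, 10]
Cut edges: (6,7)

By max-flow min-cut theorem, max flow = min cut = 5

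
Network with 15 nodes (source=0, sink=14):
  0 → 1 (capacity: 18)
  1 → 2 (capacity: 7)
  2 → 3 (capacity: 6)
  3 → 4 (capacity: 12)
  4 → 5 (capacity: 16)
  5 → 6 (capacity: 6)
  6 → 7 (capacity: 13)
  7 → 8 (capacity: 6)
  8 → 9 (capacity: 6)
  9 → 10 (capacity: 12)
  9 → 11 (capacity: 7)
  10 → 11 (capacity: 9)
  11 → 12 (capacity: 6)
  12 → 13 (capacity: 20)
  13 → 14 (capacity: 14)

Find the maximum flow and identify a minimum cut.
Max flow = 6, Min cut edges: (11,12)

Maximum flow: 6
Minimum cut: (11,12)
Partition: S = [0, 1, 2, 3, 4, 5, 6, 7, 8, 9, 10, 11], T = [12, 13, 14]

Max-flow min-cut theorem verified: both equal 6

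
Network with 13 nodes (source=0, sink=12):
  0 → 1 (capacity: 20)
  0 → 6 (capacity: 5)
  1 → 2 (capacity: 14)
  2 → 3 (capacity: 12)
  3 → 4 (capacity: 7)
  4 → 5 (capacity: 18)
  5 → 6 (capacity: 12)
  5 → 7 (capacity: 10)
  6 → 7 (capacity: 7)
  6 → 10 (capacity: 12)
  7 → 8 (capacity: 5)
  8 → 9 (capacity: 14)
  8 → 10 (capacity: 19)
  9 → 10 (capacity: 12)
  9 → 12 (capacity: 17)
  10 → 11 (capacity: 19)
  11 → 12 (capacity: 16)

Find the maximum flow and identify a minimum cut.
Max flow = 12, Min cut edges: (0,6), (3,4)

Maximum flow: 12
Minimum cut: (0,6), (3,4)
Partition: S = [0, 1, 2, 3], T = [4, 5, 6, 7, 8, 9, 10, 11, 12]

Max-flow min-cut theorem verified: both equal 12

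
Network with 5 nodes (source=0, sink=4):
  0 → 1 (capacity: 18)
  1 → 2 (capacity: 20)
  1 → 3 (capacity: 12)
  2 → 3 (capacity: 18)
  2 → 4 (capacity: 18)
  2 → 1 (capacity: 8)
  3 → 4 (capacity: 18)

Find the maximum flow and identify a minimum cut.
Max flow = 18, Min cut edges: (0,1)

Maximum flow: 18
Minimum cut: (0,1)
Partition: S = [0], T = [1, 2, 3, 4]

Max-flow min-cut theorem verified: both equal 18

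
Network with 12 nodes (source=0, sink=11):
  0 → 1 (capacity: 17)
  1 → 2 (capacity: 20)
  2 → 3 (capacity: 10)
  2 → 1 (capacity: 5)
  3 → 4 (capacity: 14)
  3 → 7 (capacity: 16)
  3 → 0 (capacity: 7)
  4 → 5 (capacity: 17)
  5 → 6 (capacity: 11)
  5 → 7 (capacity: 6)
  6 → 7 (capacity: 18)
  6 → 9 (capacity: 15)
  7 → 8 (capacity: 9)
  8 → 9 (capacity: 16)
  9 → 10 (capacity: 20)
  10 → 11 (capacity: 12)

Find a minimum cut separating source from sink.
Min cut value = 10, edges: (2,3)

Min cut value: 10
Partition: S = [0, 1, 2], T = [3, 4, 5, 6, 7, 8, 9, 10, 11]
Cut edges: (2,3)

By max-flow min-cut theorem, max flow = min cut = 10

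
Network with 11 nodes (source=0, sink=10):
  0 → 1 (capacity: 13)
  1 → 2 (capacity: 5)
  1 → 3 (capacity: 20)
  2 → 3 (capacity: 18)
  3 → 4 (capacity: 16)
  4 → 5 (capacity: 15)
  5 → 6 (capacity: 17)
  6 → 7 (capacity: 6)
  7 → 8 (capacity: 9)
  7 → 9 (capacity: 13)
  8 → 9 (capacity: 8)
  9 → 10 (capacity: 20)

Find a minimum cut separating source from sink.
Min cut value = 6, edges: (6,7)

Min cut value: 6
Partition: S = [0, 1, 2, 3, 4, 5, 6], T = [7, 8, 9, 10]
Cut edges: (6,7)

By max-flow min-cut theorem, max flow = min cut = 6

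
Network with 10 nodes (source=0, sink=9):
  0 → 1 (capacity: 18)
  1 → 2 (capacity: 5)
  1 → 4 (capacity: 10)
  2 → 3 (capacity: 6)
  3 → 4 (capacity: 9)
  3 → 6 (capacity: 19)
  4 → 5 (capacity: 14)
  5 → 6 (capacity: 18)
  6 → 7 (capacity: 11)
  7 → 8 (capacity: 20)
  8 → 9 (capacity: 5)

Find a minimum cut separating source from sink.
Min cut value = 5, edges: (8,9)

Min cut value: 5
Partition: S = [0, 1, 2, 3, 4, 5, 6, 7, 8], T = [9]
Cut edges: (8,9)

By max-flow min-cut theorem, max flow = min cut = 5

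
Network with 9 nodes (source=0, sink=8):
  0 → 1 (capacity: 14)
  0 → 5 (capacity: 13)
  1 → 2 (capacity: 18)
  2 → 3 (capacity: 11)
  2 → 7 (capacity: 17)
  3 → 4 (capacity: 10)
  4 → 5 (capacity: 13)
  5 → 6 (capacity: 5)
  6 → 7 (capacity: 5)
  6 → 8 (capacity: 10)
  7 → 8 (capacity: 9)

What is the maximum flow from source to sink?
Maximum flow = 14

Max flow: 14

Flow assignment:
  0 → 1: 9/14
  0 → 5: 5/13
  1 → 2: 9/18
  2 → 7: 9/17
  5 → 6: 5/5
  6 → 8: 5/10
  7 → 8: 9/9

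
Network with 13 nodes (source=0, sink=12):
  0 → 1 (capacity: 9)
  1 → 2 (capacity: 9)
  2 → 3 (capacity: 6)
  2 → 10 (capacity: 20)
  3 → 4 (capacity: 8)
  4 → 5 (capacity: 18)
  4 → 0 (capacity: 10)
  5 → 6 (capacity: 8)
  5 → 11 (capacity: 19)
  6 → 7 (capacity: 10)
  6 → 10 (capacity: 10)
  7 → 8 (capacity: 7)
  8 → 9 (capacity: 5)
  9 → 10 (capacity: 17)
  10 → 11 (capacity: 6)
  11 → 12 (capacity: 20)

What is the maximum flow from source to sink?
Maximum flow = 9

Max flow: 9

Flow assignment:
  0 → 1: 9/9
  1 → 2: 9/9
  2 → 3: 3/6
  2 → 10: 6/20
  3 → 4: 3/8
  4 → 5: 3/18
  5 → 11: 3/19
  10 → 11: 6/6
  11 → 12: 9/20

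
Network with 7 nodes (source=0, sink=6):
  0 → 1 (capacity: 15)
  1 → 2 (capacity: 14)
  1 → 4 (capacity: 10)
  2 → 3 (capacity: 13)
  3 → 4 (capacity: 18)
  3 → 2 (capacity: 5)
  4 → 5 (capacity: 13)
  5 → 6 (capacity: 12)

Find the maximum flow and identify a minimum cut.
Max flow = 12, Min cut edges: (5,6)

Maximum flow: 12
Minimum cut: (5,6)
Partition: S = [0, 1, 2, 3, 4, 5], T = [6]

Max-flow min-cut theorem verified: both equal 12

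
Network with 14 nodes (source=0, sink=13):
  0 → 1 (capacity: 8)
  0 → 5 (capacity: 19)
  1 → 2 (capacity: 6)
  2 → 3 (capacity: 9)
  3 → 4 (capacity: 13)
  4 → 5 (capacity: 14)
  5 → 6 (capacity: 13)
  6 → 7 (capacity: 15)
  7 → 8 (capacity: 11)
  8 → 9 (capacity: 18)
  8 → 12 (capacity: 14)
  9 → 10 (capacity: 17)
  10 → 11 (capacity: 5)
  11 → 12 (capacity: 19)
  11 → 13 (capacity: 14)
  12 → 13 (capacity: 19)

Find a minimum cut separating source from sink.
Min cut value = 11, edges: (7,8)

Min cut value: 11
Partition: S = [0, 1, 2, 3, 4, 5, 6, 7], T = [8, 9, 10, 11, 12, 13]
Cut edges: (7,8)

By max-flow min-cut theorem, max flow = min cut = 11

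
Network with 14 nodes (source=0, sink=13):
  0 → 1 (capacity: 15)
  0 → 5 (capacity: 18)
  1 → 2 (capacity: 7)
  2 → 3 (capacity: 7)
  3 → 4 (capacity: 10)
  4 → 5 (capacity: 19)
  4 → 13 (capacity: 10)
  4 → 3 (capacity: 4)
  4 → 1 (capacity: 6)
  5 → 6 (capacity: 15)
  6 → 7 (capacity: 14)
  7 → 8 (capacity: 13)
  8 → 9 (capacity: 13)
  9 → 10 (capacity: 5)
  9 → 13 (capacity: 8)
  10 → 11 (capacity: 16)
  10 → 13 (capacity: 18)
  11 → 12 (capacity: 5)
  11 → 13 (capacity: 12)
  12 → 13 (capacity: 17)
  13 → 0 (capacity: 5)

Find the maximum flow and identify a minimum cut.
Max flow = 20, Min cut edges: (2,3), (9,10), (9,13)

Maximum flow: 20
Minimum cut: (2,3), (9,10), (9,13)
Partition: S = [0, 1, 2, 5, 6, 7, 8, 9], T = [3, 4, 10, 11, 12, 13]

Max-flow min-cut theorem verified: both equal 20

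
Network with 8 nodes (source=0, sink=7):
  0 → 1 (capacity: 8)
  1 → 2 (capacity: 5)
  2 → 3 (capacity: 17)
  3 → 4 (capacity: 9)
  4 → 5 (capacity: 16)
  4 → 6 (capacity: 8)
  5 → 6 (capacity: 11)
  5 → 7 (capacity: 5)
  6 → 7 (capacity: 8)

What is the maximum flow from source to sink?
Maximum flow = 5

Max flow: 5

Flow assignment:
  0 → 1: 5/8
  1 → 2: 5/5
  2 → 3: 5/17
  3 → 4: 5/9
  4 → 5: 5/16
  5 → 7: 5/5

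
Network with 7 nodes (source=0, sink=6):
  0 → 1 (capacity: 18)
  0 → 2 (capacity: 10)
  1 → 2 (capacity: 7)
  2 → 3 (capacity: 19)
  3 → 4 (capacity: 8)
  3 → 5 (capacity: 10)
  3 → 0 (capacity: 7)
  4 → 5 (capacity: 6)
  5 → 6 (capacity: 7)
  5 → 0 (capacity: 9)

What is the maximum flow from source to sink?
Maximum flow = 7

Max flow: 7

Flow assignment:
  0 → 1: 7/18
  0 → 2: 10/10
  1 → 2: 7/7
  2 → 3: 17/19
  3 → 5: 10/10
  3 → 0: 7/7
  5 → 6: 7/7
  5 → 0: 3/9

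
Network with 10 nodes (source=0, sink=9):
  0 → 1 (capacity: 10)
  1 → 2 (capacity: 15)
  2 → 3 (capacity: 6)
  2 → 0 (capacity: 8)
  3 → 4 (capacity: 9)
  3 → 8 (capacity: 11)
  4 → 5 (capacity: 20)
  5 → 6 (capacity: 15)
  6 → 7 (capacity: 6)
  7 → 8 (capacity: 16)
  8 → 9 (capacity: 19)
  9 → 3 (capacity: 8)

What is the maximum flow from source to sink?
Maximum flow = 6

Max flow: 6

Flow assignment:
  0 → 1: 10/10
  1 → 2: 10/15
  2 → 3: 6/6
  2 → 0: 4/8
  3 → 8: 6/11
  8 → 9: 6/19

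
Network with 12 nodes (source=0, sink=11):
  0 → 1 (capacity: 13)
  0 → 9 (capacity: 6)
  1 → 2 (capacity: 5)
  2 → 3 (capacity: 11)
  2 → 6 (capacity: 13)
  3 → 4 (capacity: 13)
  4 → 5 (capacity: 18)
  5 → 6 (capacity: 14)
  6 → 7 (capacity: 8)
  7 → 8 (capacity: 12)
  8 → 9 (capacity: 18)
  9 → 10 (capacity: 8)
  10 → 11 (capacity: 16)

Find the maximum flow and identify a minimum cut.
Max flow = 8, Min cut edges: (9,10)

Maximum flow: 8
Minimum cut: (9,10)
Partition: S = [0, 1, 2, 3, 4, 5, 6, 7, 8, 9], T = [10, 11]

Max-flow min-cut theorem verified: both equal 8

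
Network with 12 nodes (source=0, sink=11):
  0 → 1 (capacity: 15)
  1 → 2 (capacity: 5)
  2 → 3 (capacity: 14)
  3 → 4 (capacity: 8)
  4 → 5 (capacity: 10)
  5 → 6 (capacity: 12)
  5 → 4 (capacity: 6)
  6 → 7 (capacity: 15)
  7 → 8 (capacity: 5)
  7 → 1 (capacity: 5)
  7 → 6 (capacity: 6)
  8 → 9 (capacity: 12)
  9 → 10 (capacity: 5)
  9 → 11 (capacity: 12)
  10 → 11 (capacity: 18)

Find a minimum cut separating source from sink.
Min cut value = 5, edges: (7,8)

Min cut value: 5
Partition: S = [0, 1, 2, 3, 4, 5, 6, 7], T = [8, 9, 10, 11]
Cut edges: (7,8)

By max-flow min-cut theorem, max flow = min cut = 5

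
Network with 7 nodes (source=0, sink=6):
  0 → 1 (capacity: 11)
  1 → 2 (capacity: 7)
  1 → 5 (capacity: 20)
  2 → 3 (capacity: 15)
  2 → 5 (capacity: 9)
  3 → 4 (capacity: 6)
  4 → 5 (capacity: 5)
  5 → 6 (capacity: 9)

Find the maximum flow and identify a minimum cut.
Max flow = 9, Min cut edges: (5,6)

Maximum flow: 9
Minimum cut: (5,6)
Partition: S = [0, 1, 2, 3, 4, 5], T = [6]

Max-flow min-cut theorem verified: both equal 9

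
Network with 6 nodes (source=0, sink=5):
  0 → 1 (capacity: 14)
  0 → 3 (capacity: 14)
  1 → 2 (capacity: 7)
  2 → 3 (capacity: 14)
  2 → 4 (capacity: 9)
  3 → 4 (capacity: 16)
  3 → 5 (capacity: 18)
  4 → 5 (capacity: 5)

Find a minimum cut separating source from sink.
Min cut value = 21, edges: (0,3), (1,2)

Min cut value: 21
Partition: S = [0, 1], T = [2, 3, 4, 5]
Cut edges: (0,3), (1,2)

By max-flow min-cut theorem, max flow = min cut = 21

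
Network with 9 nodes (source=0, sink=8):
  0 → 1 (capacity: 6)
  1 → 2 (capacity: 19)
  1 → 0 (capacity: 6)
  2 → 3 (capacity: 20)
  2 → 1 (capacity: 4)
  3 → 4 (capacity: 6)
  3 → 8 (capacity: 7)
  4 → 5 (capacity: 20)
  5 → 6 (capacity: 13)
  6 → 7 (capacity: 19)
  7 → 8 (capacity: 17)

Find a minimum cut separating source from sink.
Min cut value = 6, edges: (0,1)

Min cut value: 6
Partition: S = [0], T = [1, 2, 3, 4, 5, 6, 7, 8]
Cut edges: (0,1)

By max-flow min-cut theorem, max flow = min cut = 6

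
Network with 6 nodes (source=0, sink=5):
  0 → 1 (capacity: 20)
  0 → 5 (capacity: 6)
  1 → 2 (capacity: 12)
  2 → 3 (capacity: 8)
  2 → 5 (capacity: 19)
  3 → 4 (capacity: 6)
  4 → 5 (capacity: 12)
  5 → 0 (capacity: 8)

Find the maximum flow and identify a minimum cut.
Max flow = 18, Min cut edges: (0,5), (1,2)

Maximum flow: 18
Minimum cut: (0,5), (1,2)
Partition: S = [0, 1], T = [2, 3, 4, 5]

Max-flow min-cut theorem verified: both equal 18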